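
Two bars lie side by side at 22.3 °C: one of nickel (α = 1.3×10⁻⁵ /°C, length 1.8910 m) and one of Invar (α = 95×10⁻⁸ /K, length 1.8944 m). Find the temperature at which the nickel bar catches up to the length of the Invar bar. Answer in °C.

T = 171.5 °C

Equal length when α₁L₁ΔT − α₂L₂ΔT = L₂ − L₁ = 3.40×10⁻³ m
α₁L₁ = 2.4583×10⁻⁵, α₂L₂ = 1.79968×10⁻⁶ → Δ(αL) = 2.278332×10⁻⁵ m/K
ΔT = 3.40×10⁻³ / 2.278332×10⁻⁵ = 149.232 K, so T = 22.3 + 149.232 = 171.532 °C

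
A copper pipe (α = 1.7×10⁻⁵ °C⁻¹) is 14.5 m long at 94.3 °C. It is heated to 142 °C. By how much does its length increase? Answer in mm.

|ΔT| = |142 − 94.3| = 47.7 K
ΔL = αL₀ΔT = (1.7×10⁻⁵)(14.5)(47.7) = 1.18×10⁻² m

ΔL = 11.8 mm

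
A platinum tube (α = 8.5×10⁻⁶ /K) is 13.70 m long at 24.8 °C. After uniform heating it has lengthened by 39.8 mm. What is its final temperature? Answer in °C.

ΔL = αL₀ΔT ⇒ ΔT = ΔL / (αL₀)
ΔT = 39.8×10⁻³ m / (8.5×10⁻⁶ × 13.70 m) = 341.78 K
T = 24.8 + 341.78 = 366.58 °C

T = 367 °C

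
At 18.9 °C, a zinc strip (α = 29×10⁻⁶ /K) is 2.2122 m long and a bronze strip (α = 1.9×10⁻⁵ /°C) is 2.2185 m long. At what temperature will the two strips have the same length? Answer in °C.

T = 305.2 °C

Equal length when α₁L₁ΔT − α₂L₂ΔT = L₂ − L₁ = 6.30×10⁻³ m
α₁L₁ = 6.41538×10⁻⁵, α₂L₂ = 4.21515×10⁻⁵ → Δ(αL) = 2.20023×10⁻⁵ m/K
ΔT = 6.30×10⁻³ / 2.20023×10⁻⁵ = 286.334 K, so T = 18.9 + 286.334 = 305.234 °C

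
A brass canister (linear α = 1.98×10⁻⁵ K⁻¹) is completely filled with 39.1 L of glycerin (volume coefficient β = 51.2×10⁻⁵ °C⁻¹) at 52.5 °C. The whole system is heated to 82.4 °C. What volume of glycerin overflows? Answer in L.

0.529 L

The canister also expands: β_container ≈ 3α = 5.94×10⁻⁵ /K
Net overflow = V₀(β_liq − 3α_cont)ΔT
β − 3α = 5.12×10⁻⁴ − 5.94×10⁻⁵ = 4.526×10⁻⁴ /K; ΔT = 29.9 K
ΔV = 39.1 × 4.526×10⁻⁴ × 29.9 = 0.529 L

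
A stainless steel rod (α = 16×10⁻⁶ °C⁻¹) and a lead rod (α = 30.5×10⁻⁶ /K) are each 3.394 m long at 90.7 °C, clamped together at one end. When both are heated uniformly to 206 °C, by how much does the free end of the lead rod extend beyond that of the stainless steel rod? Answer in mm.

ΔT = 115.3 K
stainless steel: ΔL = 16×10⁻⁶ × 3.394 m × 115.3 = 6.2613×10⁻³ m = 6.2613 mm
lead: ΔL = 30.5×10⁻⁶ × 3.394 m × 115.3 = 1.1936×10⁻² m = 11.936 mm
difference = 11.936 − 6.2613 = 5.6747 mm

5.67 mm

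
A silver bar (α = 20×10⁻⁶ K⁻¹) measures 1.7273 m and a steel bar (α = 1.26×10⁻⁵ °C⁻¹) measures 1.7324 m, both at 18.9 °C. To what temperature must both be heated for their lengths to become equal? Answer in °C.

L₁(1 + α₁ΔT) = L₂(1 + α₂ΔT) ⇒ ΔT = (L₂ − L₁)/(α₁L₁ − α₂L₂)
L₂ − L₁ = 1.7324 − 1.7273 = 5.10×10⁻³ m
α₁L₁ − α₂L₂ = 20×10⁻⁶×1.7273 − 1.26×10⁻⁵×1.7324 = 1.271776×10⁻⁵ m/K
ΔT = 5.10×10⁻³ / 1.271776×10⁻⁵ = 401.014 K
T = 18.9 + 401.014 = 419.914 °C

T = 419.9 °C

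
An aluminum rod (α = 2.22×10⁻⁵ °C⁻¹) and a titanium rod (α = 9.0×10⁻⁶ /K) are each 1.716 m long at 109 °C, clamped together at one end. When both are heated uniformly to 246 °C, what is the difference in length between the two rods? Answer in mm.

3.10 mm

ΔT = 137 K
aluminum: ΔL = 2.22×10⁻⁵ × 1.716 m × 137 = 5.2190×10⁻³ m = 5.2190 mm
titanium: ΔL = 9.0×10⁻⁶ × 1.716 m × 137 = 2.1158×10⁻³ m = 2.1158 mm
difference = 5.2190 − 2.1158 = 3.1032 mm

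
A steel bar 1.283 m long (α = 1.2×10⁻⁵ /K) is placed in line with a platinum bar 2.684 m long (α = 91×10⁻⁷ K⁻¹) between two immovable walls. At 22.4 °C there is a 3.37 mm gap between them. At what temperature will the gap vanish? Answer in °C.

T = 107 °C

α₁L₁ = 1.5396×10⁻⁵ m/K, α₂L₂ = 2.44244×10⁻⁵ m/K → total 3.98204×10⁻⁵ m/K
ΔT = g/(α₁L₁+α₂L₂) = 3.37×10⁻³ / 3.98204×10⁻⁵ = 84.63 K
T = 22.4 + 84.63 = 107.03 °C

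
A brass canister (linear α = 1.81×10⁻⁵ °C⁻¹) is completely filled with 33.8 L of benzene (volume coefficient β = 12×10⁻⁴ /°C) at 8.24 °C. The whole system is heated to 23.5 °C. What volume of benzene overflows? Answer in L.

The canister also expands: β_container ≈ 3α = 5.43×10⁻⁵ /K
Net overflow = V₀(β_liq − 3α_cont)ΔT
β − 3α = 1.20×10⁻³ − 5.43×10⁻⁵ = 1.1457×10⁻³ /K; ΔT = 15.26 K
ΔV = 33.8 × 1.1457×10⁻³ × 15.26 = 0.591 L

0.591 L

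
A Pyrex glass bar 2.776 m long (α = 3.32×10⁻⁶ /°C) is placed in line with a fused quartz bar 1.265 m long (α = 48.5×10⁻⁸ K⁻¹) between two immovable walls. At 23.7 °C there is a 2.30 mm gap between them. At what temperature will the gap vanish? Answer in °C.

Gap closes when ΔL₁ + ΔL₂ = 2.30 mm = 2.30×10⁻³ m
(α₁L₁ + α₂L₂)ΔT = g
α₁L₁ + α₂L₂ = 3.32×10⁻⁶×2.776 + 48.5×10⁻⁸×1.265 = 9.829845×10⁻⁶ m/K
ΔT = 2.30×10⁻³ / 9.829845×10⁻⁶ = 233.98 K
T = 23.7 + 233.98 = 257.68 °C

T = 258 °C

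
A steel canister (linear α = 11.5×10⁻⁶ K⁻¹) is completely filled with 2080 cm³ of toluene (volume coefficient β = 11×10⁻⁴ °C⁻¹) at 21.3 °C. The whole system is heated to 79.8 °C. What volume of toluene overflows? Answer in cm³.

The canister also expands: β_container ≈ 3α = 3.45×10⁻⁵ /K
Net overflow = V₀(β_liq − 3α_cont)ΔT
β − 3α = 1.10×10⁻³ − 3.45×10⁻⁵ = 1.0655×10⁻³ /K; ΔT = 58.5 K
ΔV = 2080 × 1.0655×10⁻³ × 58.5 = 130 cm³

130 cm³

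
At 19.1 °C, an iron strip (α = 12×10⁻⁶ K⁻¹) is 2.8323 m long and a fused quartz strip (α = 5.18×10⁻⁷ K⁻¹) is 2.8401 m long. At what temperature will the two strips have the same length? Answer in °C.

T = 259.0 °C

L₁(1 + α₁ΔT) = L₂(1 + α₂ΔT) ⇒ ΔT = (L₂ − L₁)/(α₁L₁ − α₂L₂)
L₂ − L₁ = 2.8401 − 2.8323 = 7.80×10⁻³ m
α₁L₁ − α₂L₂ = 12×10⁻⁶×2.8323 − 5.18×10⁻⁷×2.8401 = 3.25164282×10⁻⁵ m/K
ΔT = 7.80×10⁻³ / 3.25164282×10⁻⁵ = 239.879 K
T = 19.1 + 239.879 = 258.979 °C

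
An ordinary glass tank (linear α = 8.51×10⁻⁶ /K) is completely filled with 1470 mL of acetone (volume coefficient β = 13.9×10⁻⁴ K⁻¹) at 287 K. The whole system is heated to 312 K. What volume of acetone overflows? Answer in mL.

50.1 mL

The tank also expands: β_container ≈ 3α = 2.553×10⁻⁵ /K
Net overflow = V₀(β_liq − 3α_cont)ΔT
β − 3α = 1.39×10⁻³ − 2.553×10⁻⁵ = 1.36447×10⁻³ /K; ΔT = 25 K
ΔV = 1470 × 1.36447×10⁻³ × 25 = 50.1 mL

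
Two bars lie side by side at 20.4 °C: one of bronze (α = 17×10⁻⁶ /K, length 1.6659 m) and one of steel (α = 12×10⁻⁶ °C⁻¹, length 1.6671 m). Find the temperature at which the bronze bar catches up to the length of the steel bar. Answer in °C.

T = 164.7 °C

Equal length when α₁L₁ΔT − α₂L₂ΔT = L₂ − L₁ = 1.20×10⁻³ m
α₁L₁ = 2.83203×10⁻⁵, α₂L₂ = 2.00052×10⁻⁵ → Δ(αL) = 8.3151×10⁻⁶ m/K
ΔT = 1.20×10⁻³ / 8.3151×10⁻⁶ = 144.316 K, so T = 20.4 + 144.316 = 164.716 °C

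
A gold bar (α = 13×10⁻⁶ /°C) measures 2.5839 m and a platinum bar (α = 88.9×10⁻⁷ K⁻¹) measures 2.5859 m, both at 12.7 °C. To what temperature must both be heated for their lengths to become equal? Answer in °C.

T = 201.3 °C

L₁(1 + α₁ΔT) = L₂(1 + α₂ΔT) ⇒ ΔT = (L₂ − L₁)/(α₁L₁ − α₂L₂)
L₂ − L₁ = 2.5859 − 2.5839 = 2.00×10⁻³ m
α₁L₁ − α₂L₂ = 13×10⁻⁶×2.5839 − 88.9×10⁻⁷×2.5859 = 1.0602049×10⁻⁵ m/K
ΔT = 2.00×10⁻³ / 1.0602049×10⁻⁵ = 188.643 K
T = 12.7 + 188.643 = 201.343 °C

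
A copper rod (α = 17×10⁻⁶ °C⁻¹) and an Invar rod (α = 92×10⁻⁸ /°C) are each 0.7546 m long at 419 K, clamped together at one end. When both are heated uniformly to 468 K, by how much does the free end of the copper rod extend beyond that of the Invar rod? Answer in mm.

ΔT = 49 K
copper: ΔL = 17×10⁻⁶ × 0.7546 m × 49 = 6.2858×10⁻⁴ m = 0.62858 mm
Invar: ΔL = 92×10⁻⁸ × 0.7546 m × 49 = 3.4017×10⁻⁵ m = 0.034017 mm
difference = 0.62858 − 0.034017 = 0.594563 mm

0.595 mm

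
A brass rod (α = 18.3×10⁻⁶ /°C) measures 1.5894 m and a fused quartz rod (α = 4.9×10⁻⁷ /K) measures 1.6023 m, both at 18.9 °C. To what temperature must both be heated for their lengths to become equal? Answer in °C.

Equal length when α₁L₁ΔT − α₂L₂ΔT = L₂ − L₁ = 1.29×10⁻² m
α₁L₁ = 2.908602×10⁻⁵, α₂L₂ = 7.85127×10⁻⁷ → Δ(αL) = 2.8300893×10⁻⁵ m/K
ΔT = 1.29×10⁻² / 2.8300893×10⁻⁵ = 455.816 K, so T = 18.9 + 455.816 = 474.716 °C

T = 474.7 °C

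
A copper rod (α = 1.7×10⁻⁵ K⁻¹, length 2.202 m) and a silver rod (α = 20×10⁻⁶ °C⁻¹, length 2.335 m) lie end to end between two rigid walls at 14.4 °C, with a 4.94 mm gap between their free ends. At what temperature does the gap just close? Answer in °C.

Gap closes when ΔL₁ + ΔL₂ = 4.94 mm = 4.94×10⁻³ m
(α₁L₁ + α₂L₂)ΔT = g
α₁L₁ + α₂L₂ = 1.7×10⁻⁵×2.202 + 20×10⁻⁶×2.335 = 8.4134×10⁻⁵ m/K
ΔT = 4.94×10⁻³ / 8.4134×10⁻⁵ = 58.716 K
T = 14.4 + 58.716 = 73.116 °C

T = 73.1 °C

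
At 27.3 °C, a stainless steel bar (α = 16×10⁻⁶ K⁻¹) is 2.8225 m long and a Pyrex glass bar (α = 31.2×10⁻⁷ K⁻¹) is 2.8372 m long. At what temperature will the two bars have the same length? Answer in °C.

Equal length when α₁L₁ΔT − α₂L₂ΔT = L₂ − L₁ = 1.47×10⁻² m
α₁L₁ = 4.516×10⁻⁵, α₂L₂ = 8.852064×10⁻⁶ → Δ(αL) = 3.6307936×10⁻⁵ m/K
ΔT = 1.47×10⁻² / 3.6307936×10⁻⁵ = 404.870 K, so T = 27.3 + 404.870 = 432.170 °C

T = 432.2 °C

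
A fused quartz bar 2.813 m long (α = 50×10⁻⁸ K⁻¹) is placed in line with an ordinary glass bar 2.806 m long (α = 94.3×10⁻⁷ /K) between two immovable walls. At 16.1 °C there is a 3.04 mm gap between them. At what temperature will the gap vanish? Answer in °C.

Gap closes when ΔL₁ + ΔL₂ = 3.04 mm = 3.04×10⁻³ m
(α₁L₁ + α₂L₂)ΔT = g
α₁L₁ + α₂L₂ = 50×10⁻⁸×2.813 + 94.3×10⁻⁷×2.806 = 2.786708×10⁻⁵ m/K
ΔT = 3.04×10⁻³ / 2.786708×10⁻⁵ = 109.09 K
T = 16.1 + 109.09 = 125.19 °C

T = 125 °C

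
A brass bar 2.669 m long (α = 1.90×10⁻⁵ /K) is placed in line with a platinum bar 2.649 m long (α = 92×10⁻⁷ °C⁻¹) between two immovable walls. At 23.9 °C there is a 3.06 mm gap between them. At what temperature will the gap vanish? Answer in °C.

α₁L₁ = 5.0711×10⁻⁵ m/K, α₂L₂ = 2.43708×10⁻⁵ m/K → total 7.50818×10⁻⁵ m/K
ΔT = g/(α₁L₁+α₂L₂) = 3.06×10⁻³ / 7.50818×10⁻⁵ = 40.756 K
T = 23.9 + 40.756 = 64.656 °C

T = 64.7 °C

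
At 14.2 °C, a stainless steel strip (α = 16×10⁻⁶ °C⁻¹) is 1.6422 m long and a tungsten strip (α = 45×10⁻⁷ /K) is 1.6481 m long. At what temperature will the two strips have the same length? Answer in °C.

Equal length when α₁L₁ΔT − α₂L₂ΔT = L₂ − L₁ = 5.90×10⁻³ m
α₁L₁ = 2.62752×10⁻⁵, α₂L₂ = 7.41645×10⁻⁶ → Δ(αL) = 1.885875×10⁻⁵ m/K
ΔT = 5.90×10⁻³ / 1.885875×10⁻⁵ = 312.852 K, so T = 14.2 + 312.852 = 327.052 °C

T = 327.1 °C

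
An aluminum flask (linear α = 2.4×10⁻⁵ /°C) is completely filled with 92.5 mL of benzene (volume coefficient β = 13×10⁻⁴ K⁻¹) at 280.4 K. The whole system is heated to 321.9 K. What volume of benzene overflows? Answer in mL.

The flask also expands: β_container ≈ 3α = 7.2×10⁻⁵ /K
Net overflow = V₀(β_liq − 3α_cont)ΔT
β − 3α = 1.30×10⁻³ − 7.2×10⁻⁵ = 1.228×10⁻³ /K; ΔT = 41.5 K
ΔV = 92.5 × 1.228×10⁻³ × 41.5 = 4.71 mL

4.71 mL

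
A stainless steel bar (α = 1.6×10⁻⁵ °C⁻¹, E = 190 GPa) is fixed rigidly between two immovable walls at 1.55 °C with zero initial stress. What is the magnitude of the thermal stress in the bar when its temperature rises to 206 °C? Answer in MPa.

σ = 622 MPa

Fully constrained: the free strain ε = αΔT is blocked, so σ = Eε = EαΔT.
|ΔT| = 204.45 K
σ = 190×10⁹ × 1.6×10⁻⁵ × 204.45 = 6.22×10⁸ Pa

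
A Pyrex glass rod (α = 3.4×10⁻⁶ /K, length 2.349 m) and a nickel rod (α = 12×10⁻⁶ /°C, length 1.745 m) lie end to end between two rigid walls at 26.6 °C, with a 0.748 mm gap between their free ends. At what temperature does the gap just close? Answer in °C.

T = 52.5 °C

Gap closes when ΔL₁ + ΔL₂ = 0.748 mm = 7.48×10⁻⁴ m
(α₁L₁ + α₂L₂)ΔT = g
α₁L₁ + α₂L₂ = 3.4×10⁻⁶×2.349 + 12×10⁻⁶×1.745 = 2.89266×10⁻⁵ m/K
ΔT = 7.48×10⁻⁴ / 2.89266×10⁻⁵ = 25.859 K
T = 26.6 + 25.859 = 52.459 °C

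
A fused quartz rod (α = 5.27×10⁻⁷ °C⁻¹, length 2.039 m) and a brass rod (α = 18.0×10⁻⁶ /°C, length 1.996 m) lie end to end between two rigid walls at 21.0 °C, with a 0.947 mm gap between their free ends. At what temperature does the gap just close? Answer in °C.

Gap closes when ΔL₁ + ΔL₂ = 0.947 mm = 9.47×10⁻⁴ m
(α₁L₁ + α₂L₂)ΔT = g
α₁L₁ + α₂L₂ = 5.27×10⁻⁷×2.039 + 18.0×10⁻⁶×1.996 = 3.7002553×10⁻⁵ m/K
ΔT = 9.47×10⁻⁴ / 3.7002553×10⁻⁵ = 25.593 K
T = 21.0 + 25.593 = 46.593 °C

T = 46.6 °C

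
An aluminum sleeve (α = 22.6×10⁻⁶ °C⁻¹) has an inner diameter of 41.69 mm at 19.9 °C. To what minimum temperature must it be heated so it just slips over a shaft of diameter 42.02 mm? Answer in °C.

Required Δd = 42.02 − 41.69 = 0.33 mm
Δd = αd₀ΔT ⇒ ΔT = Δd/(αd₀) = 0.33 / (22.6×10⁻⁶ × 41.69) = 350.25 K
T_min = 19.9 + 350.25 = 370.15 °C

T = 370 °C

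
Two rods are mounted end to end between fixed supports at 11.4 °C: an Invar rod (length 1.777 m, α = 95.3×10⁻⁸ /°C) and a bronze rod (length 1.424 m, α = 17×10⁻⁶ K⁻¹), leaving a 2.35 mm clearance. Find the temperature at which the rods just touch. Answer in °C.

Gap closes when ΔL₁ + ΔL₂ = 2.35 mm = 2.35×10⁻³ m
(α₁L₁ + α₂L₂)ΔT = g
α₁L₁ + α₂L₂ = 95.3×10⁻⁸×1.777 + 17×10⁻⁶×1.424 = 2.5901481×10⁻⁵ m/K
ΔT = 2.35×10⁻³ / 2.5901481×10⁻⁵ = 90.73 K
T = 11.4 + 90.73 = 102.13 °C

T = 102 °C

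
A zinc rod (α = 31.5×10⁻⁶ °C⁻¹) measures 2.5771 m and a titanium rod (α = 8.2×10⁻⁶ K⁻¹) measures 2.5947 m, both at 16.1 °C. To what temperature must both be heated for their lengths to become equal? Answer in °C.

Equal length when α₁L₁ΔT − α₂L₂ΔT = L₂ − L₁ = 1.76×10⁻² m
α₁L₁ = 8.117865×10⁻⁵, α₂L₂ = 2.127654×10⁻⁵ → Δ(αL) = 5.990211×10⁻⁵ m/K
ΔT = 1.76×10⁻² / 5.990211×10⁻⁵ = 293.813 K, so T = 16.1 + 293.813 = 309.913 °C

T = 309.9 °C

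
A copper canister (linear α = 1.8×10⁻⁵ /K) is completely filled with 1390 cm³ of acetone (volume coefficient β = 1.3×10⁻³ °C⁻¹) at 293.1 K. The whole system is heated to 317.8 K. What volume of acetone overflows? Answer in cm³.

42.8 cm³

The canister also expands: β_container ≈ 3α = 5.4×10⁻⁵ /K
Net overflow = V₀(β_liq − 3α_cont)ΔT
β − 3α = 1.30×10⁻³ − 5.4×10⁻⁵ = 1.246×10⁻³ /K; ΔT = 24.7 K
ΔV = 1390 × 1.246×10⁻³ × 24.7 = 42.8 cm³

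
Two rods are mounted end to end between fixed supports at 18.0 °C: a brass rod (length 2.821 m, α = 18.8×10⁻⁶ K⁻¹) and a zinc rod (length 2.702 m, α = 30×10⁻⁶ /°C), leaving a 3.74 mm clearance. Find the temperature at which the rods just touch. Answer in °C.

Gap closes when ΔL₁ + ΔL₂ = 3.74 mm = 3.74×10⁻³ m
(α₁L₁ + α₂L₂)ΔT = g
α₁L₁ + α₂L₂ = 18.8×10⁻⁶×2.821 + 30×10⁻⁶×2.702 = 1.340948×10⁻⁴ m/K
ΔT = 3.74×10⁻³ / 1.340948×10⁻⁴ = 27.891 K
T = 18.0 + 27.891 = 45.891 °C

T = 45.9 °C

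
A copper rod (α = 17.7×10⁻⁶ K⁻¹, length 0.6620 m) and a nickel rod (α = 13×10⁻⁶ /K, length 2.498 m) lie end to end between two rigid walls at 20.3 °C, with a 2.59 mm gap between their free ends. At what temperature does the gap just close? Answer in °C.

Gap closes when ΔL₁ + ΔL₂ = 2.59 mm = 2.59×10⁻³ m
(α₁L₁ + α₂L₂)ΔT = g
α₁L₁ + α₂L₂ = 17.7×10⁻⁶×0.6620 + 13×10⁻⁶×2.498 = 4.41914×10⁻⁵ m/K
ΔT = 2.59×10⁻³ / 4.41914×10⁻⁵ = 58.609 K
T = 20.3 + 58.609 = 78.909 °C

T = 78.9 °C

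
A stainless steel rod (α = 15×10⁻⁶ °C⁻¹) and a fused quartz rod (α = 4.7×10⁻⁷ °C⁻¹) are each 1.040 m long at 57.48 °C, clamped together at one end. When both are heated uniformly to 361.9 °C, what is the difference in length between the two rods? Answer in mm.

4.60 mm

ΔT = 304.42 K
stainless steel: ΔL = 15×10⁻⁶ × 1.040 m × 304.42 = 4.7490×10⁻³ m = 4.7490 mm
fused quartz: ΔL = 4.7×10⁻⁷ × 1.040 m × 304.42 = 1.4880×10⁻⁴ m = 0.14880 mm
difference = 4.7490 − 0.14880 = 4.6002 mm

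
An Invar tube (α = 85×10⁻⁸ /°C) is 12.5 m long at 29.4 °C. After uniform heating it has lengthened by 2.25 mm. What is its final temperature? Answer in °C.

T = 241 °C

ΔL = αL₀ΔT ⇒ ΔT = ΔL / (αL₀)
ΔT = 2.25×10⁻³ m / (85×10⁻⁸ × 12.5 m) = 211.76 K
T = 29.4 + 211.76 = 241.16 °C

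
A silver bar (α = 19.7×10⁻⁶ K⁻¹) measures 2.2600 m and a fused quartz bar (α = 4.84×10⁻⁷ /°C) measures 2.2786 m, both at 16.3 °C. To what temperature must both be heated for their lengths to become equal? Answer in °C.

T = 444.7 °C

Equal length when α₁L₁ΔT − α₂L₂ΔT = L₂ − L₁ = 1.86×10⁻² m
α₁L₁ = 4.4522×10⁻⁵, α₂L₂ = 1.1028424×10⁻⁶ → Δ(αL) = 4.34191576×10⁻⁵ m/K
ΔT = 1.86×10⁻² / 4.34191576×10⁻⁵ = 428.382 K, so T = 16.3 + 428.382 = 444.682 °C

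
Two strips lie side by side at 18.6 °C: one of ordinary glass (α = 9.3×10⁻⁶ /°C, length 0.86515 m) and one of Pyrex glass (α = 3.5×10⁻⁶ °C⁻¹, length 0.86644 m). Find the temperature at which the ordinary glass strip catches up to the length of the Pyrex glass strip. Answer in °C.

T = 275.9 °C

L₁(1 + α₁ΔT) = L₂(1 + α₂ΔT) ⇒ ΔT = (L₂ − L₁)/(α₁L₁ − α₂L₂)
L₂ − L₁ = 0.86644 − 0.86515 = 1.29×10⁻³ m
α₁L₁ − α₂L₂ = 9.3×10⁻⁶×0.86515 − 3.5×10⁻⁶×0.86644 = 5.013355×10⁻⁶ m/K
ΔT = 1.29×10⁻³ / 5.013355×10⁻⁶ = 257.313 K
T = 18.6 + 257.313 = 275.913 °C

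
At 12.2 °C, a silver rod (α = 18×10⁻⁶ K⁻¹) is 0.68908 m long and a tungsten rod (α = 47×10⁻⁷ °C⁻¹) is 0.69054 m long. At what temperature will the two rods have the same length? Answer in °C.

T = 171.6 °C

Equal length when α₁L₁ΔT − α₂L₂ΔT = L₂ − L₁ = 1.46×10⁻³ m
α₁L₁ = 1.240344×10⁻⁵, α₂L₂ = 3.245538×10⁻⁶ → Δ(αL) = 9.157902×10⁻⁶ m/K
ΔT = 1.46×10⁻³ / 9.157902×10⁻⁶ = 159.425 K, so T = 12.2 + 159.425 = 171.625 °C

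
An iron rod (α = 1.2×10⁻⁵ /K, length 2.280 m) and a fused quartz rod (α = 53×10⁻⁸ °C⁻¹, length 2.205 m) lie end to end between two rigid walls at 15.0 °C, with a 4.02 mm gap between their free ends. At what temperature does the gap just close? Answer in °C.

T = 156 °C

α₁L₁ = 2.736×10⁻⁵ m/K, α₂L₂ = 1.16865×10⁻⁶ m/K → total 2.852865×10⁻⁵ m/K
ΔT = g/(α₁L₁+α₂L₂) = 4.02×10⁻³ / 2.852865×10⁻⁵ = 140.91 K
T = 15.0 + 140.91 = 155.91 °C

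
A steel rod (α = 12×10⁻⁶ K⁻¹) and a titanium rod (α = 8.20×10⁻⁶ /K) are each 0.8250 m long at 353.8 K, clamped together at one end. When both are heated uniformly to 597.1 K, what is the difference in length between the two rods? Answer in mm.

0.763 mm

ΔT = 243.3 K
steel: ΔL = 12×10⁻⁶ × 0.8250 m × 243.3 = 2.4087×10⁻³ m = 2.4087 mm
titanium: ΔL = 8.20×10⁻⁶ × 0.8250 m × 243.3 = 1.6459×10⁻³ m = 1.6459 mm
difference = 2.4087 − 1.6459 = 0.7628 mm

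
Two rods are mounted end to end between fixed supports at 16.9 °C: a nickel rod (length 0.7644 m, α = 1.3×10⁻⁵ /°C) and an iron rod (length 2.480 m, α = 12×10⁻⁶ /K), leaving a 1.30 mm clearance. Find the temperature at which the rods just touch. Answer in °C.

α₁L₁ = 9.9372×10⁻⁶ m/K, α₂L₂ = 2.976×10⁻⁵ m/K → total 3.96972×10⁻⁵ m/K
ΔT = g/(α₁L₁+α₂L₂) = 1.30×10⁻³ / 3.96972×10⁻⁵ = 32.748 K
T = 16.9 + 32.748 = 49.648 °C

T = 49.6 °C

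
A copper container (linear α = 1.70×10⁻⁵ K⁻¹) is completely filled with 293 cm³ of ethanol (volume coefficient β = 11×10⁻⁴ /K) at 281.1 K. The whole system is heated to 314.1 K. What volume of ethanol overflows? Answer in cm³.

The container also expands: β_container ≈ 3α = 5.1×10⁻⁵ /K
Net overflow = V₀(β_liq − 3α_cont)ΔT
β − 3α = 1.10×10⁻³ − 5.1×10⁻⁵ = 1.049×10⁻³ /K; ΔT = 33.0 K
ΔV = 293 × 1.049×10⁻³ × 33.0 = 10.1 cm³

10.1 cm³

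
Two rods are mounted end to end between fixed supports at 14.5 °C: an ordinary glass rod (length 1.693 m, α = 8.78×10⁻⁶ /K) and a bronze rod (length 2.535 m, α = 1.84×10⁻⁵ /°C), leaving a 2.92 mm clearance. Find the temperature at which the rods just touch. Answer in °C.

T = 62.0 °C

Gap closes when ΔL₁ + ΔL₂ = 2.92 mm = 2.92×10⁻³ m
(α₁L₁ + α₂L₂)ΔT = g
α₁L₁ + α₂L₂ = 8.78×10⁻⁶×1.693 + 1.84×10⁻⁵×2.535 = 6.150854×10⁻⁵ m/K
ΔT = 2.92×10⁻³ / 6.150854×10⁻⁵ = 47.473 K
T = 14.5 + 47.473 = 61.973 °C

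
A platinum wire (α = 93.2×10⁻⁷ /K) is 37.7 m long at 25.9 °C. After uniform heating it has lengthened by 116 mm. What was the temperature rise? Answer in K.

ΔT = 330 K

ΔL = αL₀ΔT ⇒ ΔT = ΔL / (αL₀)
ΔT = 116×10⁻³ m / (93.2×10⁻⁷ × 37.7 m) = 330.14 K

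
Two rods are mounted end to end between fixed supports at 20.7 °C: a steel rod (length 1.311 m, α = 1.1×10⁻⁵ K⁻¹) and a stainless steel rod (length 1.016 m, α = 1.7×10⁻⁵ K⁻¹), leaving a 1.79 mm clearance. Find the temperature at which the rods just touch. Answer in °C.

T = 77.2 °C

α₁L₁ = 1.4421×10⁻⁵ m/K, α₂L₂ = 1.7272×10⁻⁵ m/K → total 3.1693×10⁻⁵ m/K
ΔT = g/(α₁L₁+α₂L₂) = 1.79×10⁻³ / 3.1693×10⁻⁵ = 56.479 K
T = 20.7 + 56.479 = 77.179 °C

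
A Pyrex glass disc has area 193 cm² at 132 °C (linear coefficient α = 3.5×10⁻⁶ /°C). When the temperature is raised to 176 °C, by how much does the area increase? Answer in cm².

Area coefficient ≈ 2α; |ΔT| = 44 K
ΔA = 2αA₀ΔT = 2(3.5×10⁻⁶)(193)(44) = 0.0594 cm²

ΔA = 0.0594 cm²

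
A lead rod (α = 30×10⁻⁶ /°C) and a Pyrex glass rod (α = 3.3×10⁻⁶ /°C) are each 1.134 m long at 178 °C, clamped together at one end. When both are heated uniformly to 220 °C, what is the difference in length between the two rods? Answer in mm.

1.27 mm

ΔT = 42 K
lead: ΔL = 30×10⁻⁶ × 1.134 m × 42 = 1.4288×10⁻³ m = 1.4288 mm
Pyrex glass: ΔL = 3.3×10⁻⁶ × 1.134 m × 42 = 1.5717×10⁻⁴ m = 0.15717 mm
difference = 1.4288 − 0.15717 = 1.27163 mm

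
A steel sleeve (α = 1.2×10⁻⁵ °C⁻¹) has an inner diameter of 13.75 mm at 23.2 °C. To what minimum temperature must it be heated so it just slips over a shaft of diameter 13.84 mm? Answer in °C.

Required Δd = 13.84 − 13.75 = 0.09 mm
Δd = αd₀ΔT ⇒ ΔT = Δd/(αd₀) = 0.09 / (1.2×10⁻⁵ × 13.75) = 545.45 K
T_min = 23.2 + 545.45 = 568.65 °C

T = 569 °C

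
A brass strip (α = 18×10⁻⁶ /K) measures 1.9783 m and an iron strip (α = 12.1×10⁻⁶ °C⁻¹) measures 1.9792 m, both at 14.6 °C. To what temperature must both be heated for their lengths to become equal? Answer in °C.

L₁(1 + α₁ΔT) = L₂(1 + α₂ΔT) ⇒ ΔT = (L₂ − L₁)/(α₁L₁ − α₂L₂)
L₂ − L₁ = 1.9792 − 1.9783 = 9.00×10⁻⁴ m
α₁L₁ − α₂L₂ = 18×10⁻⁶×1.9783 − 12.1×10⁻⁶×1.9792 = 1.166108×10⁻⁵ m/K
ΔT = 9.00×10⁻⁴ / 1.166108×10⁻⁵ = 77.1798 K
T = 14.6 + 77.1798 = 91.7798 °C

T = 91.78 °C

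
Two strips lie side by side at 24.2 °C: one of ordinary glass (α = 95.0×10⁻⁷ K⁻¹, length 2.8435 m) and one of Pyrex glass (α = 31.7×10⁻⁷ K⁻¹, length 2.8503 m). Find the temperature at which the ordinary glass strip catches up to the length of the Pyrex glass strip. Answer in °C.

T = 402.4 °C

L₁(1 + α₁ΔT) = L₂(1 + α₂ΔT) ⇒ ΔT = (L₂ − L₁)/(α₁L₁ − α₂L₂)
L₂ − L₁ = 2.8503 − 2.8435 = 6.80×10⁻³ m
α₁L₁ − α₂L₂ = 95.0×10⁻⁷×2.8435 − 31.7×10⁻⁷×2.8503 = 1.7977799×10⁻⁵ m/K
ΔT = 6.80×10⁻³ / 1.7977799×10⁻⁵ = 378.244 K
T = 24.2 + 378.244 = 402.444 °C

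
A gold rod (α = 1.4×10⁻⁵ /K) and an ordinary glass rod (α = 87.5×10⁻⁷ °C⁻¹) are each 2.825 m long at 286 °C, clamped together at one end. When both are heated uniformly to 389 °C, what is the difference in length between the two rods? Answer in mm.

ΔT = 103 K
gold: ΔL = 1.4×10⁻⁵ × 2.825 m × 103 = 4.0736×10⁻³ m = 4.0736 mm
ordinary glass: ΔL = 87.5×10⁻⁷ × 2.825 m × 103 = 2.5460×10⁻³ m = 2.5460 mm
difference = 4.0736 − 2.5460 = 1.5276 mm

1.53 mm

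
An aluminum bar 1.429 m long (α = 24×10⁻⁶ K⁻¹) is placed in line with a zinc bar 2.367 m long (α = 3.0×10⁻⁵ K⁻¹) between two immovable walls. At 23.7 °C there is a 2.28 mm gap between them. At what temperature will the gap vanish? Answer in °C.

T = 45.4 °C

Gap closes when ΔL₁ + ΔL₂ = 2.28 mm = 2.28×10⁻³ m
(α₁L₁ + α₂L₂)ΔT = g
α₁L₁ + α₂L₂ = 24×10⁻⁶×1.429 + 3.0×10⁻⁵×2.367 = 1.05306×10⁻⁴ m/K
ΔT = 2.28×10⁻³ / 1.05306×10⁻⁴ = 21.651 K
T = 23.7 + 21.651 = 45.351 °C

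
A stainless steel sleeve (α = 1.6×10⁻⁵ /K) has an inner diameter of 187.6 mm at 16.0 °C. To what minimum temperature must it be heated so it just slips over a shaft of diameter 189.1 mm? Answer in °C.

Required Δd = 189.1 − 187.6 = 1.5 mm
Δd = αd₀ΔT ⇒ ΔT = Δd/(αd₀) = 1.5 / (1.6×10⁻⁵ × 187.6) = 499.73 K
T_min = 16.0 + 499.73 = 515.73 °C

T = 516 °C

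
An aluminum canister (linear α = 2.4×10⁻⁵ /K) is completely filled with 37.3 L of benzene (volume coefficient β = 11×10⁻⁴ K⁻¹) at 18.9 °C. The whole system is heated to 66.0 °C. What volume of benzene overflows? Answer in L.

The canister also expands: β_container ≈ 3α = 7.2×10⁻⁵ /K
Net overflow = V₀(β_liq − 3α_cont)ΔT
β − 3α = 1.10×10⁻³ − 7.2×10⁻⁵ = 1.028×10⁻³ /K; ΔT = 47.1 K
ΔV = 37.3 × 1.028×10⁻³ × 47.1 = 1.81 L

1.81 L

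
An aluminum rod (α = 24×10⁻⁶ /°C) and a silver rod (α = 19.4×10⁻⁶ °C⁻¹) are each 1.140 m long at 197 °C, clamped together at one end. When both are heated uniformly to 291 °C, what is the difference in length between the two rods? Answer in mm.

0.493 mm

ΔT = 94 K
aluminum: ΔL = 24×10⁻⁶ × 1.140 m × 94 = 2.5718×10⁻³ m = 2.5718 mm
silver: ΔL = 19.4×10⁻⁶ × 1.140 m × 94 = 2.0789×10⁻³ m = 2.0789 mm
difference = 2.5718 − 2.0789 = 0.4929 mm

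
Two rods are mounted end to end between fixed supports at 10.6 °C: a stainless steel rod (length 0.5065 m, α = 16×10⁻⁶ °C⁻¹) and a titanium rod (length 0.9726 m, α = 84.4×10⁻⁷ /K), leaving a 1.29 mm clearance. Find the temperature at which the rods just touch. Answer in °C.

T = 89.7 °C

α₁L₁ = 8.104×10⁻⁶ m/K, α₂L₂ = 8.208744×10⁻⁶ m/K → total 1.6312744×10⁻⁵ m/K
ΔT = g/(α₁L₁+α₂L₂) = 1.29×10⁻³ / 1.6312744×10⁻⁵ = 79.079 K
T = 10.6 + 79.079 = 89.679 °C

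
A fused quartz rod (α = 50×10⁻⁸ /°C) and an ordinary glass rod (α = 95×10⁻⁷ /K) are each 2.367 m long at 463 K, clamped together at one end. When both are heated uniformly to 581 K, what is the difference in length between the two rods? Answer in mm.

2.51 mm

ΔT = 118 K
fused quartz: ΔL = 50×10⁻⁸ × 2.367 m × 118 = 1.3965×10⁻⁴ m = 0.13965 mm
ordinary glass: ΔL = 95×10⁻⁷ × 2.367 m × 118 = 2.6534×10⁻³ m = 2.6534 mm
difference = 2.6534 − 0.13965 = 2.51375 mm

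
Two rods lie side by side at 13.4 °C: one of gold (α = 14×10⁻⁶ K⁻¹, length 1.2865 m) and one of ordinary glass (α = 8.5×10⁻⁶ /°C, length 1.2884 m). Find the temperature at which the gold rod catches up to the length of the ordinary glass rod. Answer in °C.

Equal length when α₁L₁ΔT − α₂L₂ΔT = L₂ − L₁ = 1.90×10⁻³ m
α₁L₁ = 1.8011×10⁻⁵, α₂L₂ = 1.09514×10⁻⁵ → Δ(αL) = 7.0596×10⁻⁶ m/K
ΔT = 1.90×10⁻³ / 7.0596×10⁻⁶ = 269.137 K, so T = 13.4 + 269.137 = 282.537 °C

T = 282.5 °C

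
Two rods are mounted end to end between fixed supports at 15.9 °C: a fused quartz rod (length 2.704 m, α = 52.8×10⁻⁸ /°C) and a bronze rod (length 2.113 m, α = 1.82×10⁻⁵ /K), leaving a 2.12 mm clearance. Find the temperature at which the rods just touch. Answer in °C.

Gap closes when ΔL₁ + ΔL₂ = 2.12 mm = 2.12×10⁻³ m
(α₁L₁ + α₂L₂)ΔT = g
α₁L₁ + α₂L₂ = 52.8×10⁻⁸×2.704 + 1.82×10⁻⁵×2.113 = 3.9884312×10⁻⁵ m/K
ΔT = 2.12×10⁻³ / 3.9884312×10⁻⁵ = 53.154 K
T = 15.9 + 53.154 = 69.054 °C

T = 69.1 °C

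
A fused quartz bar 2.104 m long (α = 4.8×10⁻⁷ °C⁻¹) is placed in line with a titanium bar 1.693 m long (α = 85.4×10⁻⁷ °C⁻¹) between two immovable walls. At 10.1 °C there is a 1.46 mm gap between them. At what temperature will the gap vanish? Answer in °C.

α₁L₁ = 1.00992×10⁻⁶ m/K, α₂L₂ = 1.445822×10⁻⁵ m/K → total 1.546814×10⁻⁵ m/K
ΔT = g/(α₁L₁+α₂L₂) = 1.46×10⁻³ / 1.546814×10⁻⁵ = 94.39 K
T = 10.1 + 94.39 = 104.49 °C

T = 104 °C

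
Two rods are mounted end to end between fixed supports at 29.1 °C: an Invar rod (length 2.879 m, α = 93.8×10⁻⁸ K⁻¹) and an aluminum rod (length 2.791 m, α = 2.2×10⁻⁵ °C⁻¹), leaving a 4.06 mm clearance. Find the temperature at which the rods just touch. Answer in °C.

T = 92.4 °C

α₁L₁ = 2.700502×10⁻⁶ m/K, α₂L₂ = 6.1402×10⁻⁵ m/K → total 6.4102502×10⁻⁵ m/K
ΔT = g/(α₁L₁+α₂L₂) = 4.06×10⁻³ / 6.4102502×10⁻⁵ = 63.336 K
T = 29.1 + 63.336 = 92.436 °C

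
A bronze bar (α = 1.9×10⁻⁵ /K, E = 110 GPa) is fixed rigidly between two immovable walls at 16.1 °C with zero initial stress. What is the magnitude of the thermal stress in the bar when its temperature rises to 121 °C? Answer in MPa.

Fully constrained: the free strain ε = αΔT is blocked, so σ = Eε = EαΔT.
|ΔT| = 104.9 K
σ = 110×10⁹ × 1.9×10⁻⁵ × 104.9 = 2.19×10⁸ Pa

σ = 219 MPa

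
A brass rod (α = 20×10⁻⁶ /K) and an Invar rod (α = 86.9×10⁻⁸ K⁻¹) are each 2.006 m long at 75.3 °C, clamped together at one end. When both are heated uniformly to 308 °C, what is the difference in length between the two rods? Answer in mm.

ΔT = 232.7 K
brass: ΔL = 20×10⁻⁶ × 2.006 m × 232.7 = 9.3359×10⁻³ m = 9.3359 mm
Invar: ΔL = 86.9×10⁻⁸ × 2.006 m × 232.7 = 4.0565×10⁻⁴ m = 0.40565 mm
difference = 9.3359 − 0.40565 = 8.93025 mm

8.93 mm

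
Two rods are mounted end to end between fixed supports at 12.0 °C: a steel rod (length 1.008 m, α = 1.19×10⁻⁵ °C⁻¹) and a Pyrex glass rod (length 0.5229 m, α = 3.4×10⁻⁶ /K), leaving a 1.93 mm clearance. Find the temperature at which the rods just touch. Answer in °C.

Gap closes when ΔL₁ + ΔL₂ = 1.93 mm = 1.93×10⁻³ m
(α₁L₁ + α₂L₂)ΔT = g
α₁L₁ + α₂L₂ = 1.19×10⁻⁵×1.008 + 3.4×10⁻⁶×0.5229 = 1.377306×10⁻⁵ m/K
ΔT = 1.93×10⁻³ / 1.377306×10⁻⁵ = 140.13 K
T = 12.0 + 140.13 = 152.13 °C

T = 152 °C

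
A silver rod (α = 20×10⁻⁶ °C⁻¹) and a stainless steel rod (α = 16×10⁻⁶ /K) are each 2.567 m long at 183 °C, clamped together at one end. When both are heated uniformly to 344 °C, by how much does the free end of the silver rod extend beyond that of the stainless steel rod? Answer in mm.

1.65 mm

ΔT = 161 K
silver: ΔL = 20×10⁻⁶ × 2.567 m × 161 = 8.2657×10⁻³ m = 8.2657 mm
stainless steel: ΔL = 16×10⁻⁶ × 2.567 m × 161 = 6.6126×10⁻³ m = 6.6126 mm
difference = 8.2657 − 6.6126 = 1.6531 mm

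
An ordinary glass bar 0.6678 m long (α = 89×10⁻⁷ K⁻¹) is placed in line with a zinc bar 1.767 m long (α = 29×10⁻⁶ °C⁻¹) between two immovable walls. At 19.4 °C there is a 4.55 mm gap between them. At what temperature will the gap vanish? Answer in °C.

α₁L₁ = 5.94342×10⁻⁶ m/K, α₂L₂ = 5.1243×10⁻⁵ m/K → total 5.718642×10⁻⁵ m/K
ΔT = g/(α₁L₁+α₂L₂) = 4.55×10⁻³ / 5.718642×10⁻⁵ = 79.564 K
T = 19.4 + 79.564 = 98.964 °C

T = 99.0 °C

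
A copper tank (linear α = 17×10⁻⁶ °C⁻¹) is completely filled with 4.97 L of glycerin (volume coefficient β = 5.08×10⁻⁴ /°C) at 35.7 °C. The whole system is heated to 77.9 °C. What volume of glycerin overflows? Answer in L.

The tank also expands: β_container ≈ 3α = 5.1×10⁻⁵ /K
Net overflow = V₀(β_liq − 3α_cont)ΔT
β − 3α = 5.08×10⁻⁴ − 5.1×10⁻⁵ = 4.57×10⁻⁴ /K; ΔT = 42.2 K
ΔV = 4.97 × 4.57×10⁻⁴ × 42.2 = 0.0958 L

0.0958 L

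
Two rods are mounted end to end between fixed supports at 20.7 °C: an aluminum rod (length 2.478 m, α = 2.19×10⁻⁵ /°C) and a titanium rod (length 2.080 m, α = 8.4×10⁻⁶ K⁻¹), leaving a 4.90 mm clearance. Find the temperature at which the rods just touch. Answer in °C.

T = 89.0 °C

Gap closes when ΔL₁ + ΔL₂ = 4.90 mm = 4.90×10⁻³ m
(α₁L₁ + α₂L₂)ΔT = g
α₁L₁ + α₂L₂ = 2.19×10⁻⁵×2.478 + 8.4×10⁻⁶×2.080 = 7.17402×10⁻⁵ m/K
ΔT = 4.90×10⁻³ / 7.17402×10⁻⁵ = 68.302 K
T = 20.7 + 68.302 = 89.002 °C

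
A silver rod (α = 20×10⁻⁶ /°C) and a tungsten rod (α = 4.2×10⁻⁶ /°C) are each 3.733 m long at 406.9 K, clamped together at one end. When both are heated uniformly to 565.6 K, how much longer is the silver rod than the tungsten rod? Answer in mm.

ΔT = 158.7 K
silver: ΔL = 20×10⁻⁶ × 3.733 m × 158.7 = 1.1849×10⁻² m = 11.849 mm
tungsten: ΔL = 4.2×10⁻⁶ × 3.733 m × 158.7 = 2.4882×10⁻³ m = 2.4882 mm
difference = 11.849 − 2.4882 = 9.3608 mm

9.36 mm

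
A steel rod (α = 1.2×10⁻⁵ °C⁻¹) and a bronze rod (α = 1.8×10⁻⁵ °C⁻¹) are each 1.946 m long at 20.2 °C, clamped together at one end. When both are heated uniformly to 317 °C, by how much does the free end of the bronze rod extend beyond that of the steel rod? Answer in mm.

3.47 mm

ΔT = 296.8 K
steel: ΔL = 1.2×10⁻⁵ × 1.946 m × 296.8 = 6.9309×10⁻³ m = 6.9309 mm
bronze: ΔL = 1.8×10⁻⁵ × 1.946 m × 296.8 = 1.0396×10⁻² m = 10.396 mm
difference = 10.396 − 6.9309 = 3.4651 mm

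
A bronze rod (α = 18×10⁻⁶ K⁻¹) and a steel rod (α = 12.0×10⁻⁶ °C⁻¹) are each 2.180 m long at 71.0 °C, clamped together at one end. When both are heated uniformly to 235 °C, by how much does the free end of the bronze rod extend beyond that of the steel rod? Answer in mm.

ΔT = 164.0 K
bronze: ΔL = 18×10⁻⁶ × 2.180 m × 164.0 = 6.4354×10⁻³ m = 6.4354 mm
steel: ΔL = 12.0×10⁻⁶ × 2.180 m × 164.0 = 4.2902×10⁻³ m = 4.2902 mm
difference = 6.4354 − 4.2902 = 2.1452 mm

2.15 mm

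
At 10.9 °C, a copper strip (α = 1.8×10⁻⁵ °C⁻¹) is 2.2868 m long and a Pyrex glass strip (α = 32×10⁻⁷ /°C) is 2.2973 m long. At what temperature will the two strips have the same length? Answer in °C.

T = 321.4 °C

Equal length when α₁L₁ΔT − α₂L₂ΔT = L₂ − L₁ = 1.05×10⁻² m
α₁L₁ = 4.11624×10⁻⁵, α₂L₂ = 7.35136×10⁻⁶ → Δ(αL) = 3.381104×10⁻⁵ m/K
ΔT = 1.05×10⁻² / 3.381104×10⁻⁵ = 310.549 K, so T = 10.9 + 310.549 = 321.449 °C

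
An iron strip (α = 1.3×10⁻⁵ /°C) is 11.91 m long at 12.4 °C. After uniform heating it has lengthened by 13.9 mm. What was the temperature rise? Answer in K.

ΔT = 89.8 K

ΔL = αL₀ΔT ⇒ ΔT = ΔL / (αL₀)
ΔT = 13.9×10⁻³ m / (1.3×10⁻⁵ × 11.91 m) = 89.776 K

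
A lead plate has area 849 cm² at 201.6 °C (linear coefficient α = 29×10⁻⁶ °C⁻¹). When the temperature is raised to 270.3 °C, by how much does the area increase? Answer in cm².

ΔA = 3.38 cm²

Area coefficient ≈ 2α; |ΔT| = 68.7 K
ΔA = 2αA₀ΔT = 2(29×10⁻⁶)(849)(68.7) = 3.38 cm²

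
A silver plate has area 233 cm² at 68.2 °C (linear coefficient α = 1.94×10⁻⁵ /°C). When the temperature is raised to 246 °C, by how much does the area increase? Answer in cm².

ΔA = 1.61 cm²

Area coefficient ≈ 2α; |ΔT| = 177.8 K
ΔA = 2αA₀ΔT = 2(1.94×10⁻⁵)(233)(177.8) = 1.61 cm²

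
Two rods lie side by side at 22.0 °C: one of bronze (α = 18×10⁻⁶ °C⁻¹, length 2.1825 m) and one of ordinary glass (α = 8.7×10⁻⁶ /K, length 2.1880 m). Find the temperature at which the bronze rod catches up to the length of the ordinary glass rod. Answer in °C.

T = 293.6 °C

Equal length when α₁L₁ΔT − α₂L₂ΔT = L₂ − L₁ = 5.50×10⁻³ m
α₁L₁ = 3.9285×10⁻⁵, α₂L₂ = 1.90356×10⁻⁵ → Δ(αL) = 2.02494×10⁻⁵ m/K
ΔT = 5.50×10⁻³ / 2.02494×10⁻⁵ = 271.613 K, so T = 22.0 + 271.613 = 293.613 °C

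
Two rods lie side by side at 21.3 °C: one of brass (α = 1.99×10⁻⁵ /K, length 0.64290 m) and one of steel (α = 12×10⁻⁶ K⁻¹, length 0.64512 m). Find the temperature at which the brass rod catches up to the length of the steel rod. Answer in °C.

L₁(1 + α₁ΔT) = L₂(1 + α₂ΔT) ⇒ ΔT = (L₂ − L₁)/(α₁L₁ − α₂L₂)
L₂ − L₁ = 0.64512 − 0.64290 = 2.22×10⁻³ m
α₁L₁ − α₂L₂ = 1.99×10⁻⁵×0.64290 − 12×10⁻⁶×0.64512 = 5.05227×10⁻⁶ m/K
ΔT = 2.22×10⁻³ / 5.05227×10⁻⁶ = 439.406 K
T = 21.3 + 439.406 = 460.706 °C

T = 460.7 °C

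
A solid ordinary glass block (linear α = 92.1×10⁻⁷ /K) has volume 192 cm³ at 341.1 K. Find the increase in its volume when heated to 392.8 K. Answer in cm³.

Isotropic solid: β ≈ 3α = 2.8×10⁻⁵ /K; ΔT = 51.7 K
ΔV = 3αV₀ΔT = 3(92.1×10⁻⁷)(192)(51.7) = 0.274 cm³

ΔV = 0.274 cm³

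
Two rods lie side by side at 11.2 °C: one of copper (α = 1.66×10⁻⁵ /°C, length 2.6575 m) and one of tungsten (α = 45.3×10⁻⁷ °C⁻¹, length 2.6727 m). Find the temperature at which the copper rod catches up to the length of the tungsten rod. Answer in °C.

T = 486.1 °C

Equal length when α₁L₁ΔT − α₂L₂ΔT = L₂ − L₁ = 1.52×10⁻² m
α₁L₁ = 4.41145×10⁻⁵, α₂L₂ = 1.2107331×10⁻⁵ → Δ(αL) = 3.2007169×10⁻⁵ m/K
ΔT = 1.52×10⁻² / 3.2007169×10⁻⁵ = 474.894 K, so T = 11.2 + 474.894 = 486.094 °C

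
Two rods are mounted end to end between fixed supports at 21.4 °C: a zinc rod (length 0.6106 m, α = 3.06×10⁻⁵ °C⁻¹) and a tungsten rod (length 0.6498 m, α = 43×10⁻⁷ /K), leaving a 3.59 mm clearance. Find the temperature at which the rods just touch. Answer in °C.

Gap closes when ΔL₁ + ΔL₂ = 3.59 mm = 3.59×10⁻³ m
(α₁L₁ + α₂L₂)ΔT = g
α₁L₁ + α₂L₂ = 3.06×10⁻⁵×0.6106 + 43×10⁻⁷×0.6498 = 2.14785×10⁻⁵ m/K
ΔT = 3.59×10⁻³ / 2.14785×10⁻⁵ = 167.14 K
T = 21.4 + 167.14 = 188.54 °C

T = 189 °C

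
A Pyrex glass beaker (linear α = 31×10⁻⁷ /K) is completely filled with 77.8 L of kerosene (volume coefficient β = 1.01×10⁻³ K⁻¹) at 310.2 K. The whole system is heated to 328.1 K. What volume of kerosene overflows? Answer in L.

The beaker also expands: β_container ≈ 3α = 9.3×10⁻⁶ /K
Net overflow = V₀(β_liq − 3α_cont)ΔT
β − 3α = 1.01×10⁻³ − 9.3×10⁻⁶ = 1.0007×10⁻³ /K; ΔT = 17.9 K
ΔV = 77.8 × 1.0007×10⁻³ × 17.9 = 1.39 L

1.39 L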